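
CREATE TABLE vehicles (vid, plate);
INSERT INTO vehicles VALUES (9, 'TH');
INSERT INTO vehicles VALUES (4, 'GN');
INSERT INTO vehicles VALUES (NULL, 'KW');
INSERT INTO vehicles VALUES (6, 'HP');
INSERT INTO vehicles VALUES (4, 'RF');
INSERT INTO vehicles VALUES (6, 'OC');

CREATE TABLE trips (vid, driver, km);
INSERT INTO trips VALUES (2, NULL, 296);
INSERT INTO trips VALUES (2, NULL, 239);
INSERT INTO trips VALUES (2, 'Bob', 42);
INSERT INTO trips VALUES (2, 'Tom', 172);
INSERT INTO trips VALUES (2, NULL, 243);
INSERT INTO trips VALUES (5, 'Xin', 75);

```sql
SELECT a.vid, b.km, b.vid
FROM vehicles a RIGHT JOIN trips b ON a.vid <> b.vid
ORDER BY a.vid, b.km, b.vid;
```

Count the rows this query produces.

30

RIGHT JOIN keeps every row from `trips`; unmatched rows get NULL for `vehicles`'s columns.
Matching on a.vid <> b.vid. A NULL in a compared column never satisfies the condition.
- a (vid=9) pairs with 6 row(s) of b.
- a (vid=4) pairs with 6 row(s) of b.
- a (vid=NULL) has no partner in b.
- a (vid=6) pairs with 6 row(s) of b.
- a (vid=4) pairs with 6 row(s) of b.
- a (vid=6) pairs with 6 row(s) of b.
- every b row matched at least one a row.
Total: 30 rows.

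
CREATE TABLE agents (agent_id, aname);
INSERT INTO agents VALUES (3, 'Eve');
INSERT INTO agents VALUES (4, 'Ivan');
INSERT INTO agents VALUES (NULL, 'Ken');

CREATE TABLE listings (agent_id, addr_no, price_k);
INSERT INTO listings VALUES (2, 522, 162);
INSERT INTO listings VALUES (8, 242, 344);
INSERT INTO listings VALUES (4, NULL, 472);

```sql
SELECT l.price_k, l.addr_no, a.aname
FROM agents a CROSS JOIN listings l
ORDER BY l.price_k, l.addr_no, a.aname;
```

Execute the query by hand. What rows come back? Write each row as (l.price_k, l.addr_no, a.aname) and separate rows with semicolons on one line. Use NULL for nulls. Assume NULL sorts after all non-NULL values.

(162, 522, Eve); (162, 522, Ivan); (162, 522, Ken); (344, 242, Eve); (344, 242, Ivan); (344, 242, Ken); (472, NULL, Eve); (472, NULL, Ivan); (472, NULL, Ken)

CROSS JOIN pairs every row of `agents` with every row of `listings`: 3 × 3 = 9 rows.
After projecting and ordering:
l.price_k | l.addr_no | a.aname
162 | 522 | Eve
162 | 522 | Ivan
162 | 522 | Ken
344 | 242 | Eve
344 | 242 | Ivan
344 | 242 | Ken
472 | NULL | Eve
472 | NULL | Ivan
472 | NULL | Ken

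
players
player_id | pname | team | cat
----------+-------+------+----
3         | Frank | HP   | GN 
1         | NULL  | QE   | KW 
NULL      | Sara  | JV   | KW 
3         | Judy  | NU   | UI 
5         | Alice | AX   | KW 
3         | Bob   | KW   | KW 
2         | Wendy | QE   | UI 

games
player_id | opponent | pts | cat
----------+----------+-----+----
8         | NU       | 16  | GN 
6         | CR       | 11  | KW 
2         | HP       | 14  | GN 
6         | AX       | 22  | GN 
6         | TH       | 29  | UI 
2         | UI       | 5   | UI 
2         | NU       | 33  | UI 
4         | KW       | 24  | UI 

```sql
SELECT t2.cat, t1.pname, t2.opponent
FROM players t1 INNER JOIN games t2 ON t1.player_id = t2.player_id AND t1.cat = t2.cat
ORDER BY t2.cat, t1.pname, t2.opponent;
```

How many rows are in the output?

2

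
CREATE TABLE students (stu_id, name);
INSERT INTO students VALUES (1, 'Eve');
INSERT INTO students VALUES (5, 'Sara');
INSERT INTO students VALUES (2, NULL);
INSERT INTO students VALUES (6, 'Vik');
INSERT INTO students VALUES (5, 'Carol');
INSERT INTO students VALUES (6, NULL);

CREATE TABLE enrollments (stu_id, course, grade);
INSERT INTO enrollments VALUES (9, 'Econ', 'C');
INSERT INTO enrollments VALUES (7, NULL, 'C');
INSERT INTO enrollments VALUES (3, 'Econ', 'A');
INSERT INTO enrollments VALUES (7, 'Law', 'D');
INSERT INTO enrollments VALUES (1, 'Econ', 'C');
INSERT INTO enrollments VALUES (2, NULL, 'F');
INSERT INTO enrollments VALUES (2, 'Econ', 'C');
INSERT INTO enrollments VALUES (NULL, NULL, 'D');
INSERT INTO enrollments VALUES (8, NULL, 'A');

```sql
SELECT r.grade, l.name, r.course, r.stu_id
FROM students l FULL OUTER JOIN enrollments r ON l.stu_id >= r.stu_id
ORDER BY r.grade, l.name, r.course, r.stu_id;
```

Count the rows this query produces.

FULL OUTER JOIN keeps every row from both sides; unmatched rows get NULL for the other side's columns.
Matching on l.stu_id >= r.stu_id. A NULL in a compared column never satisfies the condition.
- stu_id=1: 1 matching r row(s), so 1 row(s) emitted.
- stu_id=5: 4 matching r row(s), so 4 row(s) emitted.
- stu_id=2: 3 matching r row(s), so 3 row(s) emitted.
- stu_id=6: 4 matching r row(s), so 4 row(s) emitted.
- stu_id=5: 4 matching r row(s), so 4 row(s) emitted.
- stu_id=6: 4 matching r row(s), so 4 row(s) emitted.
- 5 r row(s) had no l match → kept, l columns NULL.
Total: 20 matched + 5 padded = 25 rows.

25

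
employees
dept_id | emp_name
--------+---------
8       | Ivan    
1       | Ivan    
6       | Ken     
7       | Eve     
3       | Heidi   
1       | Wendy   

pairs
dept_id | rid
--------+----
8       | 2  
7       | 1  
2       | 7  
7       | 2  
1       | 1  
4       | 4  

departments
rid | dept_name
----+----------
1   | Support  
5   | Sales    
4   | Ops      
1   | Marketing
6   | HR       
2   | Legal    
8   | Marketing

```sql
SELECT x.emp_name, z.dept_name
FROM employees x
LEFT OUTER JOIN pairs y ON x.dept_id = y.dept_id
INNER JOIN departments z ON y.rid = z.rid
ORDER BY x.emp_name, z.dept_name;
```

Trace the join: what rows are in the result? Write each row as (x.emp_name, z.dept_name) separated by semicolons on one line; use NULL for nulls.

Step 1 — x LEFT JOIN y on dept_id → 7 row(s).
Then INNER JOIN `departments z` on rid: keep only rows whose y.rid appears in z.

(Eve, Legal); (Eve, Marketing); (Eve, Support); (Ivan, Legal); (Ivan, Marketing); (Ivan, Support); (Wendy, Marketing); (Wendy, Support)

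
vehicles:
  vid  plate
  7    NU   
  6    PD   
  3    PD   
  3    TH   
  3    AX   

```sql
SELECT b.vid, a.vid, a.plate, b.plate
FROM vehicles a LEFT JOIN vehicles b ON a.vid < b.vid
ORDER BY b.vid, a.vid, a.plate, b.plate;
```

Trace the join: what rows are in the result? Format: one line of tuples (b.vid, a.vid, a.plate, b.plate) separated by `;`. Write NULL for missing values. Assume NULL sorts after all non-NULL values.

(6, 3, AX, PD); (6, 3, PD, PD); (6, 3, TH, PD); (7, 3, AX, NU); (7, 3, PD, NU); (7, 3, TH, NU); (7, 6, PD, NU); (NULL, 7, NU, NULL)

LEFT JOIN keeps every row from `vehicles a`; unmatched rows get NULL for `vehicles b`'s columns.
Matching on a.vid < b.vid.
Matched pairs: 7; unmatched a rows kept: 1.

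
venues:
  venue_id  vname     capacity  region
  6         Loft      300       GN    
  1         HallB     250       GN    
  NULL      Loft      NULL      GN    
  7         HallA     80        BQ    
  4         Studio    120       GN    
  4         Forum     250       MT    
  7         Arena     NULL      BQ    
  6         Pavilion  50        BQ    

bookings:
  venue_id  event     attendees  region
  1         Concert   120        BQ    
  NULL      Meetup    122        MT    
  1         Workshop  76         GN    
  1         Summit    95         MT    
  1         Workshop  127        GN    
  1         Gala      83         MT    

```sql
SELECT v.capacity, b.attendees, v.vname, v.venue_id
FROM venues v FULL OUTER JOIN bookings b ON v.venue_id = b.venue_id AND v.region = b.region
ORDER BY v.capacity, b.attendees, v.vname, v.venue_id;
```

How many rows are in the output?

13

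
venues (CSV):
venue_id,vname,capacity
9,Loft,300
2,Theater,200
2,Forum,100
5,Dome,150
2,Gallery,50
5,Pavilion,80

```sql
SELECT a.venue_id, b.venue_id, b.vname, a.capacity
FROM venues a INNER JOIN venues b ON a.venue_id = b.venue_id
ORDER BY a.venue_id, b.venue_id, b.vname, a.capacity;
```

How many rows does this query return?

INNER JOIN keeps only pairs where the ON condition holds.
Matching on a.venue_id = b.venue_id.
Matched pairs: 14.
Total: 14 rows.

14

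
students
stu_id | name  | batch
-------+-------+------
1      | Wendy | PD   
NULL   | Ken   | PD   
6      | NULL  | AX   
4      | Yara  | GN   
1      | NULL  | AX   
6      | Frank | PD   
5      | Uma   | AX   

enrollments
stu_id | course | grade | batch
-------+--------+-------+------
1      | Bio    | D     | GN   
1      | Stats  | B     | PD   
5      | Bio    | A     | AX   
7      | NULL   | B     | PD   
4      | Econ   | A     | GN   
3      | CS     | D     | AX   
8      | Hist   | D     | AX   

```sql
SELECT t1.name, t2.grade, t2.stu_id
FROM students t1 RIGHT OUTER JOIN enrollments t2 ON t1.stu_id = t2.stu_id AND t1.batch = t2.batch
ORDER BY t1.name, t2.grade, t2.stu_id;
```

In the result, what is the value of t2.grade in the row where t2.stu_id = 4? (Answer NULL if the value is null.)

RIGHT JOIN keeps every row from `enrollments`; unmatched rows get NULL for `students`'s columns.
Matching on t1.stu_id = t2.stu_id AND t1.batch = t2.batch. A NULL in a compared column never satisfies the condition.
Matched pairs: 3; unmatched t2 rows kept: 4.

A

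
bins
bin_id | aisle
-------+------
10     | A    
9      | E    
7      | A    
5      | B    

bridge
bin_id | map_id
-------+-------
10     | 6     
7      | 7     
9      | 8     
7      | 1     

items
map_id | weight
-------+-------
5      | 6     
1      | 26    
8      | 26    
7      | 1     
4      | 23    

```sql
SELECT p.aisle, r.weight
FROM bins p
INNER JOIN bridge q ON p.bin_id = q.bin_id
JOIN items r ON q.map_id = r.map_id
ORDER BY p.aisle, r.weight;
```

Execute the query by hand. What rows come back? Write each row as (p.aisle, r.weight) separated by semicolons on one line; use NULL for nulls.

(A, 1); (A, 26); (E, 26)

Step 1 — p INNER JOIN q on bin_id → 4 row(s).
Then INNER JOIN `items r` on map_id: keep only rows whose q.map_id appears in r.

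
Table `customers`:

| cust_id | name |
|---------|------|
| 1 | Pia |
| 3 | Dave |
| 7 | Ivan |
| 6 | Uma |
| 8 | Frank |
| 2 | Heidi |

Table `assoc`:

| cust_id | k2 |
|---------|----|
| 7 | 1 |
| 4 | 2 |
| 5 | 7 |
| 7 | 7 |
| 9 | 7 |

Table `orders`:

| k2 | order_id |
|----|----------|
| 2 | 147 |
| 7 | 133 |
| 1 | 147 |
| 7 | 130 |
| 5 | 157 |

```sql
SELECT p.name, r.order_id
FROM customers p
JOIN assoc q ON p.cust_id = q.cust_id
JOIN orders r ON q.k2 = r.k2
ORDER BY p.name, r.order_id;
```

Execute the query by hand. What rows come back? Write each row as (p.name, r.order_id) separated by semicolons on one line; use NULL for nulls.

(Ivan, 130); (Ivan, 133); (Ivan, 147)

Joins associate left-to-right: customers INNER JOIN assoc on cust_id gives 2 intermediate row(s).
Then INNER JOIN `orders r` on k2: keep only rows whose q.k2 appears in r.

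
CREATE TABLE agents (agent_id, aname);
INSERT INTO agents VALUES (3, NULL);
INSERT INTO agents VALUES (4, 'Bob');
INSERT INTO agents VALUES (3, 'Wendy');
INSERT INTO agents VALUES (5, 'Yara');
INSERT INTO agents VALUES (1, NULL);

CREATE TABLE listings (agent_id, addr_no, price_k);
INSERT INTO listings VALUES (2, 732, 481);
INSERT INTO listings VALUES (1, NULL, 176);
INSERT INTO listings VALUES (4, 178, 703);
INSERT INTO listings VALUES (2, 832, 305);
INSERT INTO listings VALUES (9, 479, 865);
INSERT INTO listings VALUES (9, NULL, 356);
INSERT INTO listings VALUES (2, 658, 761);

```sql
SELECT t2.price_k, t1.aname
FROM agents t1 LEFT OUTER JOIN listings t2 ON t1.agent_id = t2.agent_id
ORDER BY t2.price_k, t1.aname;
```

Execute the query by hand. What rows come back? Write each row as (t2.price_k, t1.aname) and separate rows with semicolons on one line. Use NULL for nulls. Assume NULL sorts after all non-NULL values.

(176, NULL); (703, Bob); (NULL, Wendy); (NULL, Yara); (NULL, NULL)

LEFT JOIN keeps every row from `agents`; unmatched rows get NULL for `listings`'s columns.
Matching on t1.agent_id = t2.agent_id.
- t1[0] agent_id=3 → no match; kept with NULLs on the t2 side.
- t1[1] agent_id=4 → 1 match(es) in t2 → 1 row(s).
- t1[2] agent_id=3 → no match; kept with NULLs on the t2 side.
- t1[3] agent_id=5 → no match; kept with NULLs on the t2 side.
- t1[4] agent_id=1 → 1 match(es) in t2 → 1 row(s).
After projecting and ordering:
t2.price_k | t1.aname
176 | NULL
703 | Bob
NULL | Wendy
NULL | Yara
NULL | NULL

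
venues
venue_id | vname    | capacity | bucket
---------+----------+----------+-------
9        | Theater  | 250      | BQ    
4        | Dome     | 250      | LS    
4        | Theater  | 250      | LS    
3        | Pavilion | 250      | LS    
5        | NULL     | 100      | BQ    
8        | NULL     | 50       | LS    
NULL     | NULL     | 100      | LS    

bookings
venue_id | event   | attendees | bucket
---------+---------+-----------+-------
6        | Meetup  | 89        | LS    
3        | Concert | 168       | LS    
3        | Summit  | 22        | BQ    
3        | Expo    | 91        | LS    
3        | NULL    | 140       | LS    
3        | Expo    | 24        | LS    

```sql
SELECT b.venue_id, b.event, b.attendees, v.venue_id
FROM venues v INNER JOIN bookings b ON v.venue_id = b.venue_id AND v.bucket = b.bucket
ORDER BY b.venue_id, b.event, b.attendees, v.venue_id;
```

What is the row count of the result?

INNER JOIN keeps only pairs where the ON condition holds.
Matching on v.venue_id = b.venue_id AND v.bucket = b.bucket. A NULL in a compared column never satisfies the condition.
- v[0] venue_id=9, bucket=BQ → no match; dropped.
- v[1] venue_id=4, bucket=LS → no match; dropped.
- v[2] venue_id=4, bucket=LS → no match; dropped.
- v[3] venue_id=3, bucket=LS → 4 match(es) in b → 4 row(s).
- v[4] venue_id=5, bucket=BQ → no match; dropped.
- v[5] venue_id=8, bucket=LS → no match; dropped.
- v[6] venue_id=NULL, bucket=LS → no match; dropped.
Total: 4 rows.

4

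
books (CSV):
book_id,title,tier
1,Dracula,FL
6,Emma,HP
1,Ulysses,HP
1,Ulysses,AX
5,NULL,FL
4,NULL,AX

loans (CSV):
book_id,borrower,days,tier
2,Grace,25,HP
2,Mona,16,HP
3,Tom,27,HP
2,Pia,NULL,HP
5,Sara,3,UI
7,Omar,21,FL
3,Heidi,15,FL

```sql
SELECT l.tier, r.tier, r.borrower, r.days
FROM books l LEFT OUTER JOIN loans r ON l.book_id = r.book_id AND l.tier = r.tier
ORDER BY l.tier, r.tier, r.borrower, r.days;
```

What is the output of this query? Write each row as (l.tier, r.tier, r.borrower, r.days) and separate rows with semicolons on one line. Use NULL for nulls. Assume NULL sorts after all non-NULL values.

(AX, NULL, NULL, NULL); (AX, NULL, NULL, NULL); (FL, NULL, NULL, NULL); (FL, NULL, NULL, NULL); (HP, NULL, NULL, NULL); (HP, NULL, NULL, NULL)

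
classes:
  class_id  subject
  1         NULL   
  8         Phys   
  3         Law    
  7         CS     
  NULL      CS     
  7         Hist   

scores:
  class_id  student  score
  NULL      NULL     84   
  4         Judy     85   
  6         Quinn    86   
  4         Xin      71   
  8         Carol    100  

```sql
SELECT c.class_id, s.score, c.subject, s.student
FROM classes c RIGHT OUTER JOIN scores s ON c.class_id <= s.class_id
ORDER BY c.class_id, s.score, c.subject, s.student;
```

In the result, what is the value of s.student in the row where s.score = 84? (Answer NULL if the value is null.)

NULL

RIGHT JOIN keeps every row from `scores`; unmatched rows get NULL for `classes`'s columns.
Matching on c.class_id <= s.class_id. A NULL in a compared column never satisfies the condition.
Matched pairs: 11; unmatched s rows kept: 1.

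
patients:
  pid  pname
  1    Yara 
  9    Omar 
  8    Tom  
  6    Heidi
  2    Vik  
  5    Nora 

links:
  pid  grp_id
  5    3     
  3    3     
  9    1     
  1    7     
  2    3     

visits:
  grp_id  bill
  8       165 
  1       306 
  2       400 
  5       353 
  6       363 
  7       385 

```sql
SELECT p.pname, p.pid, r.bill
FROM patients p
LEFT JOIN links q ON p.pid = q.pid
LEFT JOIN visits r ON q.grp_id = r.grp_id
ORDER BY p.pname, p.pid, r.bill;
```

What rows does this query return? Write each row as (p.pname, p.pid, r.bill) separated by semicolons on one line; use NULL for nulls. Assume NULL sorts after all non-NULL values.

(Heidi, 6, NULL); (Nora, 5, NULL); (Omar, 9, 306); (Tom, 8, NULL); (Vik, 2, NULL); (Yara, 1, 385)

Step 1 — p LEFT JOIN q on pid → 6 row(s).
Then LEFT JOIN `visits r` on grp_id: each of those 6 rows is kept; rows whose q.grp_id has no match in r get NULL for r's columns.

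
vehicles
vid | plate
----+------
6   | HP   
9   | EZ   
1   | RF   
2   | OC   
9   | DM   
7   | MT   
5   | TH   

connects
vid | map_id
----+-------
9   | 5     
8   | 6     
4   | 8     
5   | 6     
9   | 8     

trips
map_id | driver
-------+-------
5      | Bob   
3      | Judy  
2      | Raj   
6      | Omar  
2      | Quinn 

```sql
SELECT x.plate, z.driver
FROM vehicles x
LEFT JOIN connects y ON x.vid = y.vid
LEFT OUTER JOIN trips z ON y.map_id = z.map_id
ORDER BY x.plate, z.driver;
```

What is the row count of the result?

9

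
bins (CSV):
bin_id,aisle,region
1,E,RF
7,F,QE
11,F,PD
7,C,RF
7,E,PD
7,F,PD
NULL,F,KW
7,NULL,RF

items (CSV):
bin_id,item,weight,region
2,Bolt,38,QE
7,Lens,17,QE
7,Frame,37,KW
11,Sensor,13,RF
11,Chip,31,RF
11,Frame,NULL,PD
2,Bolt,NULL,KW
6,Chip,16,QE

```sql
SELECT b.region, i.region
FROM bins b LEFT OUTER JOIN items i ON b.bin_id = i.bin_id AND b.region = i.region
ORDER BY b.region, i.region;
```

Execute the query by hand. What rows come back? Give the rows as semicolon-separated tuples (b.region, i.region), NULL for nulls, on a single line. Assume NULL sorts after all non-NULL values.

(KW, NULL); (PD, PD); (PD, NULL); (PD, NULL); (QE, QE); (RF, NULL); (RF, NULL); (RF, NULL)

LEFT JOIN keeps every row from `bins`; unmatched rows get NULL for `items`'s columns.
Matching on b.bin_id = i.bin_id AND b.region = i.region. A NULL in a compared column never satisfies the condition.
- b[0] bin_id=1, region=RF → no match; kept with NULLs on the i side.
- b[1] bin_id=7, region=QE → 1 match(es) in i → 1 row(s).
- b[2] bin_id=11, region=PD → 1 match(es) in i → 1 row(s).
- b[3] bin_id=7, region=RF → no match; kept with NULLs on the i side.
- b[4] bin_id=7, region=PD → no match; kept with NULLs on the i side.
- b[5] bin_id=7, region=PD → no match; kept with NULLs on the i side.
- b[6] bin_id=NULL, region=KW → no match; kept with NULLs on the i side.
- b[7] bin_id=7, region=RF → no match; kept with NULLs on the i side.
After projecting and ordering:
b.region | i.region
KW | NULL
PD | PD
PD | NULL
PD | NULL
QE | QE
RF | NULL
RF | NULL
RF | NULL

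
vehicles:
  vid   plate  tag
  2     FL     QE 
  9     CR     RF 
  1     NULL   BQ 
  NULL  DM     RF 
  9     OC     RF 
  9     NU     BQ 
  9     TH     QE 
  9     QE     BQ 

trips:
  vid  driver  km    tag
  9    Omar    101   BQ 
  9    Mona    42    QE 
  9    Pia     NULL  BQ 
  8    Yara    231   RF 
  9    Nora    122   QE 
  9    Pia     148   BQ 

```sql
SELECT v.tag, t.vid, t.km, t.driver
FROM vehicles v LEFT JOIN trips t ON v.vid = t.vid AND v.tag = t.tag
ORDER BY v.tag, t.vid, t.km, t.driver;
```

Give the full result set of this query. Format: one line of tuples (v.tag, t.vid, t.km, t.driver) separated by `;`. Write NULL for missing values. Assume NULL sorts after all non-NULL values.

(BQ, 9, 101, Omar); (BQ, 9, 101, Omar); (BQ, 9, 148, Pia); (BQ, 9, 148, Pia); (BQ, 9, NULL, Pia); (BQ, 9, NULL, Pia); (BQ, NULL, NULL, NULL); (QE, 9, 42, Mona); (QE, 9, 122, Nora); (QE, NULL, NULL, NULL); (RF, NULL, NULL, NULL); (RF, NULL, NULL, NULL); (RF, NULL, NULL, NULL)

LEFT JOIN keeps every row from `vehicles`; unmatched rows get NULL for `trips`'s columns.
Matching on v.vid = t.vid AND v.tag = t.tag. A NULL in a compared column never satisfies the condition.
Matched pairs: 8; unmatched v rows kept: 5.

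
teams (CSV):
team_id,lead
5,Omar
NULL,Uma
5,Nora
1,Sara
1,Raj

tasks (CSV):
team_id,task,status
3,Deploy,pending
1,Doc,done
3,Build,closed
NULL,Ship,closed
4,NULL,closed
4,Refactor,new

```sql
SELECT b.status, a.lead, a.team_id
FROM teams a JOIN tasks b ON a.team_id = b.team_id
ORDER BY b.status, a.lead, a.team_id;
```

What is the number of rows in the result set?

2

INNER JOIN keeps only pairs where the ON condition holds.
Matching on a.team_id = b.team_id. A NULL in a compared column never satisfies the condition.
- team_id=5: no matching b row, dropped.
- team_id=NULL: no matching b row, dropped.
- team_id=5: no matching b row, dropped.
- team_id=1: 1 matching b row(s), so 1 row(s) emitted.
- team_id=1: 1 matching b row(s), so 1 row(s) emitted.
Total: 2 rows.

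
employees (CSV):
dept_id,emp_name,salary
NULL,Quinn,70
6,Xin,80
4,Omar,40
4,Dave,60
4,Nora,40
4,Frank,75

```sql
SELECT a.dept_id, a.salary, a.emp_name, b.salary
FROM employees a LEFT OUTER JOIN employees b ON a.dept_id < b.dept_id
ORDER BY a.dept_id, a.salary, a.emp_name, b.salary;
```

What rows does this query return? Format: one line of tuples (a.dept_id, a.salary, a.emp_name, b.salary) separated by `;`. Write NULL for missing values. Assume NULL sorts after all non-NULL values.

LEFT JOIN keeps every row from `employees a`; unmatched rows get NULL for `employees b`'s columns.
Matching on a.dept_id < b.dept_id. A NULL in a compared column never satisfies the condition.
- a (dept_id=NULL) has no partner → padded with NULL.
- a (dept_id=6) has no partner → padded with NULL.
- a (dept_id=4) pairs with 1 row(s) of b.
- a (dept_id=4) pairs with 1 row(s) of b.
- a (dept_id=4) pairs with 1 row(s) of b.
- a (dept_id=4) pairs with 1 row(s) of b.
After projecting and ordering:
a.dept_id | a.salary | a.emp_name | b.salary
4 | 40 | Nora | 80
4 | 40 | Omar | 80
4 | 60 | Dave | 80
4 | 75 | Frank | 80
6 | 80 | Xin | NULL
NULL | 70 | Quinn | NULL

(4, 40, Nora, 80); (4, 40, Omar, 80); (4, 60, Dave, 80); (4, 75, Frank, 80); (6, 80, Xin, NULL); (NULL, 70, Quinn, NULL)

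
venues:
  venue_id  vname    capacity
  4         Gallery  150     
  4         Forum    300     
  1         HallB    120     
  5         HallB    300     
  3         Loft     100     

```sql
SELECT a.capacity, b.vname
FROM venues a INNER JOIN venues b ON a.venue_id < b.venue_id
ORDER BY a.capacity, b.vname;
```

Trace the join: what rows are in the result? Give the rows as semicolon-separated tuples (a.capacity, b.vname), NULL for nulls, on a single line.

(100, Forum); (100, Gallery); (100, HallB); (120, Forum); (120, Gallery); (120, HallB); (120, Loft); (150, HallB); (300, HallB)

INNER JOIN keeps only pairs where the ON condition holds.
Matching on a.venue_id < b.venue_id.
- a[0] venue_id=4 → 1 match(es) in b → 1 row(s).
- a[1] venue_id=4 → 1 match(es) in b → 1 row(s).
- a[2] venue_id=1 → 4 match(es) in b → 4 row(s).
- a[3] venue_id=5 → no match; dropped.
- a[4] venue_id=3 → 3 match(es) in b → 3 row(s).
After projecting and ordering:
a.capacity | b.vname
100 | Forum
100 | Gallery
100 | HallB
120 | Forum
120 | Gallery
120 | HallB
120 | Loft
150 | HallB
300 | HallB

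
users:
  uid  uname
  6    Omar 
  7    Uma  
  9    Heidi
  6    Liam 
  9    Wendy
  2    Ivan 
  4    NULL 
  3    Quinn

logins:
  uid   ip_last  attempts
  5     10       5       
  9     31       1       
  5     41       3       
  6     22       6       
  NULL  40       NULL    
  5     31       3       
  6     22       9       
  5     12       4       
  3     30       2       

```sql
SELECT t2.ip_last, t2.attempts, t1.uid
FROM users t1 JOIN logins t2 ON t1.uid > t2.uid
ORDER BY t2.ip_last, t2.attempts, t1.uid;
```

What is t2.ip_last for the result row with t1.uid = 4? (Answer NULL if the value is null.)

INNER JOIN keeps only pairs where the ON condition holds.
Matching on t1.uid > t2.uid. A NULL in a compared column never satisfies the condition.
- t1 row (uid=6): matches 5 t2 row(s) → 5 output row(s).
- t1 row (uid=7): matches 7 t2 row(s) → 7 output row(s).
- t1 row (uid=9): matches 7 t2 row(s) → 7 output row(s).
- t1 row (uid=6): matches 5 t2 row(s) → 5 output row(s).
- t1 row (uid=9): matches 7 t2 row(s) → 7 output row(s).
- t1 row (uid=2): no match → dropped.
- t1 row (uid=4): matches 1 t2 row(s) → 1 output row(s).
- t1 row (uid=3): no match → dropped.

30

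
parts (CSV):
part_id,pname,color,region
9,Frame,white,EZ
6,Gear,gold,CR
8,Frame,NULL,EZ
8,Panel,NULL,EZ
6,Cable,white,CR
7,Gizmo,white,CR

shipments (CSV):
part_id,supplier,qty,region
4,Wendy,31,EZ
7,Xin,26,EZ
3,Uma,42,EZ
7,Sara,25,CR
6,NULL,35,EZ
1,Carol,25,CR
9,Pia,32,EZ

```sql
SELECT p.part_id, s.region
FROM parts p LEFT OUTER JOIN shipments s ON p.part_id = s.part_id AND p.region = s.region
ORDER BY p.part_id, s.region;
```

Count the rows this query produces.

6

LEFT JOIN keeps every row from `parts`; unmatched rows get NULL for `shipments`'s columns.
Matching on p.part_id = s.part_id AND p.region = s.region.
Matched pairs: 2; unmatched p rows kept: 4.
Total: 2 matched + 4 padded = 6 rows.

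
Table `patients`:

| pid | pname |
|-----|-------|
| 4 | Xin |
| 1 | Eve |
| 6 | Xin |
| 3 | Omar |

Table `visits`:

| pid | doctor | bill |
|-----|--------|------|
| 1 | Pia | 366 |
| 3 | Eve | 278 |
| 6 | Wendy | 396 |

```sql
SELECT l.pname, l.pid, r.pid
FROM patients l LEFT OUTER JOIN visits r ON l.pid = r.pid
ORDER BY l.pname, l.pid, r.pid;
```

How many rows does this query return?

LEFT JOIN keeps every row from `patients`; unmatched rows get NULL for `visits`'s columns.
Matching on l.pid = r.pid.
- pid=4: no r row matches, row kept with r columns NULL.
- pid=1: 1 matching r row(s), so 1 row(s) emitted.
- pid=6: 1 matching r row(s), so 1 row(s) emitted.
- pid=3: 1 matching r row(s), so 1 row(s) emitted.
Total: 3 matched + 1 padded = 4 rows.

4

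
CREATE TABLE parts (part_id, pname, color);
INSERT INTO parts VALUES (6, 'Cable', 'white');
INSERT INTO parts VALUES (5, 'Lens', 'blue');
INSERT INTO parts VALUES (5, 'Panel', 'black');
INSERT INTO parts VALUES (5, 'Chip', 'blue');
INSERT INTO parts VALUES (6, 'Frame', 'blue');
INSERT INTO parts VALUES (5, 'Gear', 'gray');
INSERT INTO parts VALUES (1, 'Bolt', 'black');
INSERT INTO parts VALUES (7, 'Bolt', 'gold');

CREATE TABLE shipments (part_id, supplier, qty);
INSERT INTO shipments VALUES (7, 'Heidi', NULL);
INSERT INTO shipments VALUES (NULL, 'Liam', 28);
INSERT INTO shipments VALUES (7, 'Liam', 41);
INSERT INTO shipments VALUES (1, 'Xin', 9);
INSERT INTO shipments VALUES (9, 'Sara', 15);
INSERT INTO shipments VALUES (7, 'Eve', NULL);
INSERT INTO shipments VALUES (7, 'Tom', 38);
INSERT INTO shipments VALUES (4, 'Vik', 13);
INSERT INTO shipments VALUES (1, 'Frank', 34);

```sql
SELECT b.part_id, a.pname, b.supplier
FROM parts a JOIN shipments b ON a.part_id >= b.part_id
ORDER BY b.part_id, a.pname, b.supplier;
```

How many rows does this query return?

27

INNER JOIN keeps only pairs where the ON condition holds.
Matching on a.part_id >= b.part_id. A NULL in a compared column never satisfies the condition.
Matched pairs: 27.
Total: 27 rows.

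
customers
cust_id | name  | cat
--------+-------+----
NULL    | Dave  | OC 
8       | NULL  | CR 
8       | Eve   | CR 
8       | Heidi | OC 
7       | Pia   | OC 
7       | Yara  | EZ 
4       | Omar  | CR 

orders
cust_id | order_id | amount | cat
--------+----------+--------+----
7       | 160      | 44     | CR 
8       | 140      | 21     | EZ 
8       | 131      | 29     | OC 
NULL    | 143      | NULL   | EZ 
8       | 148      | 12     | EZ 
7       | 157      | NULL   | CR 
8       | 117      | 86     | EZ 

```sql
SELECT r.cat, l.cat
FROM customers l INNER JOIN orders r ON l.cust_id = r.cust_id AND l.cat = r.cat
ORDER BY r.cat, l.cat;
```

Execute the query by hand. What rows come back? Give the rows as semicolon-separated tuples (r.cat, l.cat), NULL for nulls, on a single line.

(OC, OC)

INNER JOIN keeps only pairs where the ON condition holds.
Matching on l.cust_id = r.cust_id AND l.cat = r.cat. A NULL in a compared column never satisfies the condition.
Matched pairs: 1.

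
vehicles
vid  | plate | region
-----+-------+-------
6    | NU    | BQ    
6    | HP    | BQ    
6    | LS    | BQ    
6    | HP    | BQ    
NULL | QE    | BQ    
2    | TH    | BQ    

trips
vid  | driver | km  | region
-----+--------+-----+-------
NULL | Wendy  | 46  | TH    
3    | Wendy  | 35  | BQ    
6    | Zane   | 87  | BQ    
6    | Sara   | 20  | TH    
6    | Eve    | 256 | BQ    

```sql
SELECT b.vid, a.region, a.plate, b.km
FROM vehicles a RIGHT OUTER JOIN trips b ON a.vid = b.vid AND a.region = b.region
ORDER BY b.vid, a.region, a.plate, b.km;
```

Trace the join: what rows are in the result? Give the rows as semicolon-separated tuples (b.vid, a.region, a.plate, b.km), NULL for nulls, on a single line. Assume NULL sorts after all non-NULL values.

(3, NULL, NULL, 35); (6, BQ, HP, 87); (6, BQ, HP, 87); (6, BQ, HP, 256); (6, BQ, HP, 256); (6, BQ, LS, 87); (6, BQ, LS, 256); (6, BQ, NU, 87); (6, BQ, NU, 256); (6, NULL, NULL, 20); (NULL, NULL, NULL, 46)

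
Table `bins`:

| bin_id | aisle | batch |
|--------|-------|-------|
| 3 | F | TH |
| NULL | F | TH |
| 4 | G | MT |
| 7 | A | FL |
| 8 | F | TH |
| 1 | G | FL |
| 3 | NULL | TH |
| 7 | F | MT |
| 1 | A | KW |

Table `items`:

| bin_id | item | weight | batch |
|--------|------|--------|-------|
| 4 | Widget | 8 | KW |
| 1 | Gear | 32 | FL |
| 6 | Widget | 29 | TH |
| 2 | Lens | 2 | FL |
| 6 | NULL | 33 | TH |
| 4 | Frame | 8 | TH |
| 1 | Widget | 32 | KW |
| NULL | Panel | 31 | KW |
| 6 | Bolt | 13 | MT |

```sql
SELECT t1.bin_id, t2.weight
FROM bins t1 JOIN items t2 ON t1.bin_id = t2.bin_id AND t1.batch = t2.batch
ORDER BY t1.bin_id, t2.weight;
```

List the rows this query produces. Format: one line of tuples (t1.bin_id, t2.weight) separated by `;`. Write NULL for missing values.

INNER JOIN keeps only pairs where the ON condition holds.
Matching on t1.bin_id = t2.bin_id AND t1.batch = t2.batch. A NULL in a compared column never satisfies the condition.
Matched pairs: 2.

(1, 32); (1, 32)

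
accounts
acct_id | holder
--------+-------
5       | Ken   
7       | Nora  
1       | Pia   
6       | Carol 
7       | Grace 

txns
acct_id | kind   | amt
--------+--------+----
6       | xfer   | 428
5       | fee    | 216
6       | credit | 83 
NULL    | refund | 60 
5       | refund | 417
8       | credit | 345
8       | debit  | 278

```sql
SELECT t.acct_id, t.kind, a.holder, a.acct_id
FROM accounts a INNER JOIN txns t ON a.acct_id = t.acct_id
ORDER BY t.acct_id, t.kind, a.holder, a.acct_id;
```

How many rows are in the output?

INNER JOIN keeps only pairs where the ON condition holds.
Matching on a.acct_id = t.acct_id. A NULL in a compared column never satisfies the condition.
- a (acct_id=5) pairs with 2 row(s) of t.
- a (acct_id=7) has no partner → excluded.
- a (acct_id=1) has no partner → excluded.
- a (acct_id=6) pairs with 2 row(s) of t.
- a (acct_id=7) has no partner → excluded.
Total: 4 rows.

4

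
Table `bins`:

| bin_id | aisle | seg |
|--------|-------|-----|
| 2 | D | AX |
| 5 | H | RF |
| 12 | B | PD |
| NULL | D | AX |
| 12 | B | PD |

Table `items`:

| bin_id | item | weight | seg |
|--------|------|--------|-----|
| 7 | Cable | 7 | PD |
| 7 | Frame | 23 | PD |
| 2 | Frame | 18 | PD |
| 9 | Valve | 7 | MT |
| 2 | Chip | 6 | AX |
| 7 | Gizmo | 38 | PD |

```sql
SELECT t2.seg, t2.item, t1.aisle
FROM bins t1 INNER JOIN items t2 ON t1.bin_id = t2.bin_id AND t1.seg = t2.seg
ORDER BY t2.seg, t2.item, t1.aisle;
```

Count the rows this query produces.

1

INNER JOIN keeps only pairs where the ON condition holds.
Matching on t1.bin_id = t2.bin_id AND t1.seg = t2.seg. A NULL in a compared column never satisfies the condition.
- t1 (bin_id=2, seg=AX) pairs with 1 row(s) of t2.
- t1 (bin_id=5, seg=RF) has no partner → excluded.
- t1 (bin_id=12, seg=PD) has no partner → excluded.
- t1 (bin_id=NULL, seg=AX) has no partner → excluded.
- t1 (bin_id=12, seg=PD) has no partner → excluded.
Total: 1 rows.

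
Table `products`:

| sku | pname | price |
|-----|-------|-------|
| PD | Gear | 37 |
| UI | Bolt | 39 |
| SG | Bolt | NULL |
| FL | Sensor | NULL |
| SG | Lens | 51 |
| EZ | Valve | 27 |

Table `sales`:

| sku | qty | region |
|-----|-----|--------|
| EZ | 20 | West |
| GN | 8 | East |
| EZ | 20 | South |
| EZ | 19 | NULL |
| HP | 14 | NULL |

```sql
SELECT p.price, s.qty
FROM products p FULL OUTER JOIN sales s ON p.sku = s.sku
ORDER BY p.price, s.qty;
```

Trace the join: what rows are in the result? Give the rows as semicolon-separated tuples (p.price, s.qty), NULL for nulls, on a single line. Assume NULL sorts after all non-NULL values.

(27, 19); (27, 20); (27, 20); (37, NULL); (39, NULL); (51, NULL); (NULL, 8); (NULL, 14); (NULL, NULL); (NULL, NULL)

FULL OUTER JOIN keeps every row from both sides; unmatched rows get NULL for the other side's columns.
Matching on p.sku = s.sku.
- p (sku=PD) has no partner → padded with NULL.
- p (sku=UI) has no partner → padded with NULL.
- p (sku=SG) has no partner → padded with NULL.
- p (sku=FL) has no partner → padded with NULL.
- p (sku=SG) has no partner → padded with NULL.
- p (sku=EZ) pairs with 3 row(s) of s.
- 2 row(s) from s found no p partner → padded with NULL.
After projecting and ordering:
p.price | s.qty
27 | 19
27 | 20
27 | 20
37 | NULL
39 | NULL
51 | NULL
NULL | 8
NULL | 14
NULL | NULL
NULL | NULL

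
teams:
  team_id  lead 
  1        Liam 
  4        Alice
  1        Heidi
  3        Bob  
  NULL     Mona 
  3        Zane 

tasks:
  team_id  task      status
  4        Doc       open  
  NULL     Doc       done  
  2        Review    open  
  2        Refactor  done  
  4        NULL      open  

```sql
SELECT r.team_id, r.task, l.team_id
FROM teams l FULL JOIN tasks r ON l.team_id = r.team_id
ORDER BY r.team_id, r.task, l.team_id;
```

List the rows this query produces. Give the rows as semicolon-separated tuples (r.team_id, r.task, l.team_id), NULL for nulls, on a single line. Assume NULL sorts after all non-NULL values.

FULL OUTER JOIN keeps every row from both sides; unmatched rows get NULL for the other side's columns.
Matching on l.team_id = r.team_id. A NULL in a compared column never satisfies the condition.
Matched pairs: 2; unmatched l rows kept: 5; unmatched r rows kept: 3.

(2, Refactor, NULL); (2, Review, NULL); (4, Doc, 4); (4, NULL, 4); (NULL, Doc, NULL); (NULL, NULL, 1); (NULL, NULL, 1); (NULL, NULL, 3); (NULL, NULL, 3); (NULL, NULL, NULL)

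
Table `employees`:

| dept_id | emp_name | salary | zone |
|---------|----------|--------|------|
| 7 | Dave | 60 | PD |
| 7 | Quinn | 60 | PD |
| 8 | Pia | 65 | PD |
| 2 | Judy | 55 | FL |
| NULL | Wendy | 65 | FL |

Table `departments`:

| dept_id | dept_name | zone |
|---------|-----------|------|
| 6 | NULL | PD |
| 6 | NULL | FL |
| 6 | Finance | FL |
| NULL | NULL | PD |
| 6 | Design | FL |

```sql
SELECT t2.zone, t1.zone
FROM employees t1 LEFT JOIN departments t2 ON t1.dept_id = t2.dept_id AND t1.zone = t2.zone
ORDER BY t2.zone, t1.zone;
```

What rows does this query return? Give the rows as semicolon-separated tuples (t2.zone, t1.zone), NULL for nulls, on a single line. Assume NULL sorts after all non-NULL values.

(NULL, FL); (NULL, FL); (NULL, PD); (NULL, PD); (NULL, PD)

LEFT JOIN keeps every row from `employees`; unmatched rows get NULL for `departments`'s columns.
Matching on t1.dept_id = t2.dept_id AND t1.zone = t2.zone. A NULL in a compared column never satisfies the condition.
- t1 (dept_id=7, zone=PD) has no partner → padded with NULL.
- t1 (dept_id=7, zone=PD) has no partner → padded with NULL.
- t1 (dept_id=8, zone=PD) has no partner → padded with NULL.
- t1 (dept_id=2, zone=FL) has no partner → padded with NULL.
- t1 (dept_id=NULL, zone=FL) has no partner → padded with NULL.
After projecting and ordering:
t2.zone | t1.zone
NULL | FL
NULL | FL
NULL | PD
NULL | PD
NULL | PD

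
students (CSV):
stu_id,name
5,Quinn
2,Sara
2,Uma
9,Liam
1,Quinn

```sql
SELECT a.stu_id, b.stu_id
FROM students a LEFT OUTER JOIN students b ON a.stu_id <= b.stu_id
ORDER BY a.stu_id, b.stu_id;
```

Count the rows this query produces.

16

LEFT JOIN keeps every row from `students a`; unmatched rows get NULL for `students b`'s columns.
Matching on a.stu_id <= b.stu_id.
Matched pairs: 16; unmatched a rows kept: 0.
Total: 16 rows.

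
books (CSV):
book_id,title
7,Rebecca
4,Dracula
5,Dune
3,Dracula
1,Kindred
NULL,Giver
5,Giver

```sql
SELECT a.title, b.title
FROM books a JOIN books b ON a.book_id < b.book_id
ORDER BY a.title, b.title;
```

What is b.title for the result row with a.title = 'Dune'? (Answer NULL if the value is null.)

Rebecca

INNER JOIN keeps only pairs where the ON condition holds.
Matching on a.book_id < b.book_id. A NULL in a compared column never satisfies the condition.
Matched pairs: 14.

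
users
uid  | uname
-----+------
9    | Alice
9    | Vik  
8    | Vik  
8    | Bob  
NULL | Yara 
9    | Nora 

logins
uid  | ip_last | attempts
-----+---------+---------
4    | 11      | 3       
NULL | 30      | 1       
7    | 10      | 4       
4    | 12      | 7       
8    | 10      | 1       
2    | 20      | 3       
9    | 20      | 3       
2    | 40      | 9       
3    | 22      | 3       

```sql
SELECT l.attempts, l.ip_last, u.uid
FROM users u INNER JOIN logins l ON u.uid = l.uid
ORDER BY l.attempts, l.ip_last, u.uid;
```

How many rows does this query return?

INNER JOIN keeps only pairs where the ON condition holds.
Matching on u.uid = l.uid. A NULL in a compared column never satisfies the condition.
- u row (uid=9): matches 1 l row(s) → 1 output row(s).
- u row (uid=9): matches 1 l row(s) → 1 output row(s).
- u row (uid=8): matches 1 l row(s) → 1 output row(s).
- u row (uid=8): matches 1 l row(s) → 1 output row(s).
- u row (uid=NULL): no match → dropped.
- u row (uid=9): matches 1 l row(s) → 1 output row(s).
Total: 5 rows.

5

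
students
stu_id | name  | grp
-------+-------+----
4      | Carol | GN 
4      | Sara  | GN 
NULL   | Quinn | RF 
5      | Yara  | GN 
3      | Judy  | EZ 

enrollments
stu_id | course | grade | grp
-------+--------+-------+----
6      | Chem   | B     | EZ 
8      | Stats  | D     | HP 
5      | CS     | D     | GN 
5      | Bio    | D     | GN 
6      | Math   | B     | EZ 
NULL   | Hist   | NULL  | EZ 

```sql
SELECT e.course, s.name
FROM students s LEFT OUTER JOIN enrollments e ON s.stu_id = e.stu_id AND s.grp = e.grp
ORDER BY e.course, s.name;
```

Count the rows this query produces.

LEFT JOIN keeps every row from `students`; unmatched rows get NULL for `enrollments`'s columns.
Matching on s.stu_id = e.stu_id AND s.grp = e.grp. A NULL in a compared column never satisfies the condition.
- s[0] stu_id=4, grp=GN → no match; kept with NULLs on the e side.
- s[1] stu_id=4, grp=GN → no match; kept with NULLs on the e side.
- s[2] stu_id=NULL, grp=RF → no match; kept with NULLs on the e side.
- s[3] stu_id=5, grp=GN → 2 match(es) in e → 2 row(s).
- s[4] stu_id=3, grp=EZ → no match; kept with NULLs on the e side.
Total: 2 matched + 4 padded = 6 rows.

6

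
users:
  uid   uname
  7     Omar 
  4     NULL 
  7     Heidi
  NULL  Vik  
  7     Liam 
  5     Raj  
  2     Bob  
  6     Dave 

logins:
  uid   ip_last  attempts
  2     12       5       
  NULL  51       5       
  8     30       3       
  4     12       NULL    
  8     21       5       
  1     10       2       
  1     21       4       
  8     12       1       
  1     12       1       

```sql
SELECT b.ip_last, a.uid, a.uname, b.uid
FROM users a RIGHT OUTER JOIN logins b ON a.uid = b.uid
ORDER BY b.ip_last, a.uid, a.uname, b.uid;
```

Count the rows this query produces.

9

RIGHT JOIN keeps every row from `logins`; unmatched rows get NULL for `users`'s columns.
Matching on a.uid = b.uid. A NULL in a compared column never satisfies the condition.
- uid=7: no matching b row.
- uid=4: 1 matching b row(s), so 1 row(s) emitted.
- uid=7: no matching b row.
- uid=NULL: no matching b row.
- uid=7: no matching b row.
- uid=5: no matching b row.
- uid=2: 1 matching b row(s), so 1 row(s) emitted.
- uid=6: no matching b row.
- 7 row(s) from b found no a partner → padded with NULL.
Total: 2 matched + 7 padded = 9 rows.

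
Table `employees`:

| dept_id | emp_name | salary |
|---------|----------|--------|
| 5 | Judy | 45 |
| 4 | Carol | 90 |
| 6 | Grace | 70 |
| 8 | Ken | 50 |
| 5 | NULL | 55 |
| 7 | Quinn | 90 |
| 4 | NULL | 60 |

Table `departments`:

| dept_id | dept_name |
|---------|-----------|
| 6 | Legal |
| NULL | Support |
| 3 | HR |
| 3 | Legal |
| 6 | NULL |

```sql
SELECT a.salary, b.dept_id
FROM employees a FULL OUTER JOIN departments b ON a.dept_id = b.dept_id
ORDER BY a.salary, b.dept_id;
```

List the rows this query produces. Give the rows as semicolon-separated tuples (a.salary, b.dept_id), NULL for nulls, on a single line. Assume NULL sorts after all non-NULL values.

(45, NULL); (50, NULL); (55, NULL); (60, NULL); (70, 6); (70, 6); (90, NULL); (90, NULL); (NULL, 3); (NULL, 3); (NULL, NULL)

FULL OUTER JOIN keeps every row from both sides; unmatched rows get NULL for the other side's columns.
Matching on a.dept_id = b.dept_id. A NULL in a compared column never satisfies the condition.
Matched pairs: 2; unmatched a rows kept: 6; unmatched b rows kept: 3.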